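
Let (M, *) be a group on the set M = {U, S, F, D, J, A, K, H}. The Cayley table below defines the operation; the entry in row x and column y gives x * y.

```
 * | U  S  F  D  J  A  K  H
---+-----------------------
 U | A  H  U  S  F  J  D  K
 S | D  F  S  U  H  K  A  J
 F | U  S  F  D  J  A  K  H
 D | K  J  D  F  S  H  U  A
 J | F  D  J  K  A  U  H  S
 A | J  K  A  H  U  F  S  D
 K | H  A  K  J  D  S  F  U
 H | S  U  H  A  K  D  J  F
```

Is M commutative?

No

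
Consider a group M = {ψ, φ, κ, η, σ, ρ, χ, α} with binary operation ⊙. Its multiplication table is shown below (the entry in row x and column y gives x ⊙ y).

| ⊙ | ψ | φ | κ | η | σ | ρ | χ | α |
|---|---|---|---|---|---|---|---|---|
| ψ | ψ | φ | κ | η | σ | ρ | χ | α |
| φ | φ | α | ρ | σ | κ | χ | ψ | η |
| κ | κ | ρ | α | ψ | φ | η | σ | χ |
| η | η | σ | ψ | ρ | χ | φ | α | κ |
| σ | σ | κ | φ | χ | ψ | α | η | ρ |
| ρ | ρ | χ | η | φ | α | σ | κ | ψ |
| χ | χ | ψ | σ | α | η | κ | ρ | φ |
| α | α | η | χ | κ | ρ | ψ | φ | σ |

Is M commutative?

Check whether the table is symmetric across its main diagonal.
Every entry (row x, col y) equals the entry (row y, col x), so M is abelian.
(In fact M ≅ the cyclic group Z_8.)

Yes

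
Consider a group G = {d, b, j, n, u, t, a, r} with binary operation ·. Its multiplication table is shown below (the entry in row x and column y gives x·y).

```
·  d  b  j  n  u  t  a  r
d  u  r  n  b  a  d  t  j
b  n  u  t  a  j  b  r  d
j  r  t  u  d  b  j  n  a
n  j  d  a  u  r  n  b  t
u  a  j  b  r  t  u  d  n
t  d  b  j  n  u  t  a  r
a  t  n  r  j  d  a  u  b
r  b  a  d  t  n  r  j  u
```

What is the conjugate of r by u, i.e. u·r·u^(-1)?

The identity is t. In row u, the entry t sits in column u, so u^(-1) = u.
u·r = n
n·u = r

r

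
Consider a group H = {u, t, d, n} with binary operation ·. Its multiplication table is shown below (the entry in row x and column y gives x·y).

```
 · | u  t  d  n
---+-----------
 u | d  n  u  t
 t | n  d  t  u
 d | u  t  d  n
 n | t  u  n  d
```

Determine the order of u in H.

2

The identity element is d (its row matches the header).
u^1 = u
u^2 = u·u = d
The first power of u equal to the identity is u^2, so ord(u) = 2.
(Structurally, H here is isomorphic to the Klein four-group V_4.)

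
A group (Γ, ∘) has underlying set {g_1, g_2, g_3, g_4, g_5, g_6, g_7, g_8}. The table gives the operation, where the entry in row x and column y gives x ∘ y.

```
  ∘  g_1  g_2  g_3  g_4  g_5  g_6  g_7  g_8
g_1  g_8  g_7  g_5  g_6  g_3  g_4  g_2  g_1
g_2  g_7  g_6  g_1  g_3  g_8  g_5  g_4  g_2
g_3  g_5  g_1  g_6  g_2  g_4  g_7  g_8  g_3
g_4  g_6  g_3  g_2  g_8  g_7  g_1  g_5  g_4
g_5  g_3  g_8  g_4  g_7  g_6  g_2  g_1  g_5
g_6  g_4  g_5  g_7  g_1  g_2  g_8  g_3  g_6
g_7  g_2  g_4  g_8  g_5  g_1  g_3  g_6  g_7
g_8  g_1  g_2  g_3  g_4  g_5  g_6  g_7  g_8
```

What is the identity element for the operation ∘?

The identity e satisfies e ∘ x = x for all x, so its row in the table reproduces the column headers.
Row g_8 reads: g_1, g_2, g_3, g_4, g_5, g_6, g_7, g_8 — exactly the header order. So g_8 is the identity.

g_8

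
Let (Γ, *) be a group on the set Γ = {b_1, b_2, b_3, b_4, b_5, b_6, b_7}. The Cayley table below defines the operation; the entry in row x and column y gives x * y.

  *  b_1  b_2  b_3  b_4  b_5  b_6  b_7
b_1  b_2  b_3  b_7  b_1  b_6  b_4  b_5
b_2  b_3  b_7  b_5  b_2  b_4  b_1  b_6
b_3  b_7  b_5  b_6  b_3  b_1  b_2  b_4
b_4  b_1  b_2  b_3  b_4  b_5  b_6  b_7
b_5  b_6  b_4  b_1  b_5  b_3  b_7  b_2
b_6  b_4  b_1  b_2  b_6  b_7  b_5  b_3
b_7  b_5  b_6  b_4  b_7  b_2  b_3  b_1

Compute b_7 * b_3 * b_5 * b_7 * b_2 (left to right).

b_7 * b_3 = b_4
b_4 * b_5 = b_5
b_5 * b_7 = b_2
b_2 * b_2 = b_7

b_7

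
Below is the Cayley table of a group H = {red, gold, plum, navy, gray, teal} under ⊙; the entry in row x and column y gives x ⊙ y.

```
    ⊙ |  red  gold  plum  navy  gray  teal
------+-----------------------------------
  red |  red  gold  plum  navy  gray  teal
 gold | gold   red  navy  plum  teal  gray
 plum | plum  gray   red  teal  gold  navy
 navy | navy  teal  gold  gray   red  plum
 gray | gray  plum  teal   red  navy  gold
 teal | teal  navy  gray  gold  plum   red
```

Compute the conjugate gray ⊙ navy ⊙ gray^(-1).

navy

The identity is red. In row gray, the entry red sits in column navy, so gray^(-1) = navy.
gray ⊙ navy = red
red ⊙ navy = navy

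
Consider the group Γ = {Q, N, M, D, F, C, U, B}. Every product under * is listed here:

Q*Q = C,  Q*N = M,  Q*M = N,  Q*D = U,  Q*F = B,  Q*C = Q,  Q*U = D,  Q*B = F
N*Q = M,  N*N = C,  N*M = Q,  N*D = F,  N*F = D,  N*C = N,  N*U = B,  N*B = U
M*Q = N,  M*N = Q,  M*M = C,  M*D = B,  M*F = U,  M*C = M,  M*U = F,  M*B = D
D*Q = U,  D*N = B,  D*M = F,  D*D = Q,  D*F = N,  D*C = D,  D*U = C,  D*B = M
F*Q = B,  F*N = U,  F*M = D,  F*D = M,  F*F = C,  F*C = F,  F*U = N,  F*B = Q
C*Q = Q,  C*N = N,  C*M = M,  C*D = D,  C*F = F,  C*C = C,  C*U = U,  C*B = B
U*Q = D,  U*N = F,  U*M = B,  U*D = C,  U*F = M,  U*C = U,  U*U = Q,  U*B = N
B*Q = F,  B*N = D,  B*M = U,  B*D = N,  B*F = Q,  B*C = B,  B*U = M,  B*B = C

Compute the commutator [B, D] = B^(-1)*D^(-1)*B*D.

Identity is C; from the table B^(-1) = B and D^(-1) = U.
B*U = M
M*B = D
D*D = Q

Q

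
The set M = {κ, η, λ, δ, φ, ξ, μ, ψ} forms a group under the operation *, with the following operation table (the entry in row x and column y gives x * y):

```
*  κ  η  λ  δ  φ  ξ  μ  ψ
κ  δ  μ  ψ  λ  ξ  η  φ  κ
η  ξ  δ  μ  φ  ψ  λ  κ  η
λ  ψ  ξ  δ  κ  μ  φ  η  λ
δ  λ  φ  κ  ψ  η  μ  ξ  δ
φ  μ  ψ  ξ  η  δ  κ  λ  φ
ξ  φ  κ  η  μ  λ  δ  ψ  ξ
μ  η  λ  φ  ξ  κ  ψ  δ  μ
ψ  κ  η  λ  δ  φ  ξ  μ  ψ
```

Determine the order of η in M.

4

The identity element is ψ (its row matches the header).
η^1 = η
η^2 = η * η = δ
η^3 = δ * η = φ
η^4 = φ * η = ψ
The first power of η equal to the identity is η^4, so ord(η) = 4.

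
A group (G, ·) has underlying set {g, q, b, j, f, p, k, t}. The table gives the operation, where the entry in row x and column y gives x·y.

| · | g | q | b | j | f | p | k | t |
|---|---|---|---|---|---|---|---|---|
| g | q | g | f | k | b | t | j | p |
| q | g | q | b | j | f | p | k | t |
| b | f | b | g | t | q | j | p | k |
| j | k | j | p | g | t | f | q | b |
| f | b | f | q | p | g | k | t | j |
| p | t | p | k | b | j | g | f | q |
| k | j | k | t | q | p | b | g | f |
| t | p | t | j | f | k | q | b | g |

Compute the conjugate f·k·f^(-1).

j

The identity is q. In row f, the entry q sits in column b, so f^(-1) = b.
f·k = t
t·b = j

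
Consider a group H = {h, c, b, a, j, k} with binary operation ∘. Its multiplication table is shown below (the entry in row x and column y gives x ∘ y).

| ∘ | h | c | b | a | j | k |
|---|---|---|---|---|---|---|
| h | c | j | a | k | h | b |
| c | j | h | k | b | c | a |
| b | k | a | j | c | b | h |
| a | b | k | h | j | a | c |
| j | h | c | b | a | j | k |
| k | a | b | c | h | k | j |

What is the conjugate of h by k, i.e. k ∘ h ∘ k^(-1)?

c

The identity is j. In row k, the entry j sits in column k, so k^(-1) = k.
k ∘ h = a
a ∘ k = c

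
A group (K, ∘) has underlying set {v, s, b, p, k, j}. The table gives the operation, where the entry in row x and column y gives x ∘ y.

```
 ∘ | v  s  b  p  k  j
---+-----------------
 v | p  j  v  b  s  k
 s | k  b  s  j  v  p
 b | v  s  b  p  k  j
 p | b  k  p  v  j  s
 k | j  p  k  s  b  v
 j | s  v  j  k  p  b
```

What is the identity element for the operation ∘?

The identity e satisfies e ∘ x = x for all x, so its row in the table reproduces the column headers.
Row b reads: v, s, b, p, k, j — exactly the header order. So b is the identity.

b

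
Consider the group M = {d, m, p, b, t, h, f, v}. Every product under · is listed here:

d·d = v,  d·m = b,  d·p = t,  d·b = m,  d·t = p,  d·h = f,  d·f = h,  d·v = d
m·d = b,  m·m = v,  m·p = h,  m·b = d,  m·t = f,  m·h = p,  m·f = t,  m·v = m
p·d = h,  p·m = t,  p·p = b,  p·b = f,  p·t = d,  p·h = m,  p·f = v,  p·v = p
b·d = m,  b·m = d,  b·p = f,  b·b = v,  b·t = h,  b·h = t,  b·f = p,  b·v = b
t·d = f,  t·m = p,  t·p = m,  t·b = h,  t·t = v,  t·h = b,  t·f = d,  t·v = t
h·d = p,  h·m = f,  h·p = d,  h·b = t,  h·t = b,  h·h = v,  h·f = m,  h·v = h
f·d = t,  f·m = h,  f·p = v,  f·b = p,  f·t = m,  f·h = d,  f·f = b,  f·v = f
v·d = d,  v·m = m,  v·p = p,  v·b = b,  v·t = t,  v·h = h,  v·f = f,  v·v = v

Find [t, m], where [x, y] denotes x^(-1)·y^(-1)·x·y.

b

Identity is v; from the table t^(-1) = t and m^(-1) = m.
t·m = p
p·t = d
d·m = b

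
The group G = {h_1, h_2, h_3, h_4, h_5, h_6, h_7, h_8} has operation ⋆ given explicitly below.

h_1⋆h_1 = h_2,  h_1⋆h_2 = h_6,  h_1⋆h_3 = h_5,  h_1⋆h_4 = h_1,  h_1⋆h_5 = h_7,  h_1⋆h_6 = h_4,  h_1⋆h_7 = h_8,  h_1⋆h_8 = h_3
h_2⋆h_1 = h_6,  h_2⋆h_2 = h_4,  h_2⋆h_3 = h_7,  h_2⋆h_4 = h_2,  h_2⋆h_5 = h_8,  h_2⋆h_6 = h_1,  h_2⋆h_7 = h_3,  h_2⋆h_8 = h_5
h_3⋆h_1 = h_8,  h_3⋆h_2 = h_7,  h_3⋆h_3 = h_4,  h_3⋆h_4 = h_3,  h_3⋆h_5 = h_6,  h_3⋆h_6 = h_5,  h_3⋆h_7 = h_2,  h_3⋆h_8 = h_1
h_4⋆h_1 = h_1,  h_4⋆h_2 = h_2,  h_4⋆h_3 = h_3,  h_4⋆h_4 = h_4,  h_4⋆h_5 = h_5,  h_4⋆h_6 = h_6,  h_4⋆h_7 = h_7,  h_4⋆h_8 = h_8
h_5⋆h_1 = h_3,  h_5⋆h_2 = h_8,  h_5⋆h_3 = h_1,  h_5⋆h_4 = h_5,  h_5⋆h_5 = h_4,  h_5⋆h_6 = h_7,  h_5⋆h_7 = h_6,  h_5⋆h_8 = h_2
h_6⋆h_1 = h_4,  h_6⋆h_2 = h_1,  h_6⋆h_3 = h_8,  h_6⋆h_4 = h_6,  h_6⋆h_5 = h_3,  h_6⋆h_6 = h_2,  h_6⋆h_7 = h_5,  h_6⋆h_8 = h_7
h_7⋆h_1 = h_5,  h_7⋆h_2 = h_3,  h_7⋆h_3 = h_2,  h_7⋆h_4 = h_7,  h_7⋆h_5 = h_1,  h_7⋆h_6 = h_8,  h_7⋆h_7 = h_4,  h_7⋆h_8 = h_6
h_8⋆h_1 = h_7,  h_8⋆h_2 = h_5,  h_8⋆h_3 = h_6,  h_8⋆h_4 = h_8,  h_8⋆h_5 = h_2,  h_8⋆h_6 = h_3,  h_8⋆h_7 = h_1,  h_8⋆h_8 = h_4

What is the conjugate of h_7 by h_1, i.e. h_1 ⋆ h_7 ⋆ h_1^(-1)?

h_3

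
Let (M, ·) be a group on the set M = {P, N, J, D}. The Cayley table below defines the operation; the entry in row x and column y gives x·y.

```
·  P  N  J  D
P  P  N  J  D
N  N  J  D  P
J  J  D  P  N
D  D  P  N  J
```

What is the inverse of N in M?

D

First locate the identity: row P matches the header, so P is the identity.
Scan row N for P: N·D = P. Hence N^(-1) = D.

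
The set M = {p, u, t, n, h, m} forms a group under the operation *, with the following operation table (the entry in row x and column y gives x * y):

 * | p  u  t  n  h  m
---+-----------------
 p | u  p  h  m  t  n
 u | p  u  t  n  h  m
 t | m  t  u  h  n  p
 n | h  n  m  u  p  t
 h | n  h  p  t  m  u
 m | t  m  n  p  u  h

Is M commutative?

No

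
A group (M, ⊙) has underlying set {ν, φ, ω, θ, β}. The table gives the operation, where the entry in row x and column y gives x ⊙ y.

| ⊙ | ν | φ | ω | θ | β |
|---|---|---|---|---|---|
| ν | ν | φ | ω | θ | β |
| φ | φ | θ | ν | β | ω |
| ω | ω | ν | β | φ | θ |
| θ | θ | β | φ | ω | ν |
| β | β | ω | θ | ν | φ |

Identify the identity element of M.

ν

The identity e satisfies e ⊙ x = x for all x, so its row in the table reproduces the column headers.
Row ν reads: ν, φ, ω, θ, β — exactly the header order. So ν is the identity.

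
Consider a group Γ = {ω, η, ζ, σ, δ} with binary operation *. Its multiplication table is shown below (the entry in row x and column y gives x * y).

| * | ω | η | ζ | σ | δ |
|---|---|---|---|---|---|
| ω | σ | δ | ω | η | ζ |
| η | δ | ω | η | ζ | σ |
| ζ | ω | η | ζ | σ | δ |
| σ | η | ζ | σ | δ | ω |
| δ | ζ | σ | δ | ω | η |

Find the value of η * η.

ω

Read row η, column η: η * η = ω.
(Structurally, Γ here is isomorphic to the cyclic group Z_5.)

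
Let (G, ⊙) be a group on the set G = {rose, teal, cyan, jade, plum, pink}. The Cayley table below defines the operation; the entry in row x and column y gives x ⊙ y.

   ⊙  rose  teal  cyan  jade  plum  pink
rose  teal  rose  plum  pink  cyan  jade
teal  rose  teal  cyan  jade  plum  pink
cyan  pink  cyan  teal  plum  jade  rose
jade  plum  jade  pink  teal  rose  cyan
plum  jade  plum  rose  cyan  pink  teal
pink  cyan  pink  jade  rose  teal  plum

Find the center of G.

An element z is central iff its row equals its column in the table.
For plum: plum ⊙ jade = cyan ≠ rose = jade ⊙ plum, so plum ∉ Z.
Checking each element this way leaves Z(G) = {teal}.

{teal}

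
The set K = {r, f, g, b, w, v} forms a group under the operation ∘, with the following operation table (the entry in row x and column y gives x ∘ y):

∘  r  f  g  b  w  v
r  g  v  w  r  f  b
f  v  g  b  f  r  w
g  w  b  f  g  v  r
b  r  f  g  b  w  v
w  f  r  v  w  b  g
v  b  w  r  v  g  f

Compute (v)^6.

b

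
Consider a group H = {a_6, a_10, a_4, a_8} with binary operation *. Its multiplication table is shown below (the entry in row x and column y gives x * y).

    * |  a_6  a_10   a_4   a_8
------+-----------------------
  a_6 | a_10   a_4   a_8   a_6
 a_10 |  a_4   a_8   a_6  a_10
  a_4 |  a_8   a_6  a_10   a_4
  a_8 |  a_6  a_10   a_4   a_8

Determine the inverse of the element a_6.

a_4

First locate the identity: row a_8 matches the header, so a_8 is the identity.
Scan row a_6 for a_8: a_6 * a_4 = a_8. Hence a_6^(-1) = a_4.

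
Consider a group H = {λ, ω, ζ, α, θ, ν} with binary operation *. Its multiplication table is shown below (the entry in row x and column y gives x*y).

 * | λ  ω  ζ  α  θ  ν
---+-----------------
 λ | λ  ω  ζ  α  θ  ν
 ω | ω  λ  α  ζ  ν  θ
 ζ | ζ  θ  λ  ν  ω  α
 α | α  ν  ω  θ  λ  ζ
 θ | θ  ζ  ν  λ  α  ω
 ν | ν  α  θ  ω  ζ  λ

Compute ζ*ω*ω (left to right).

ζ*ω = θ
θ*ω = ζ

ζ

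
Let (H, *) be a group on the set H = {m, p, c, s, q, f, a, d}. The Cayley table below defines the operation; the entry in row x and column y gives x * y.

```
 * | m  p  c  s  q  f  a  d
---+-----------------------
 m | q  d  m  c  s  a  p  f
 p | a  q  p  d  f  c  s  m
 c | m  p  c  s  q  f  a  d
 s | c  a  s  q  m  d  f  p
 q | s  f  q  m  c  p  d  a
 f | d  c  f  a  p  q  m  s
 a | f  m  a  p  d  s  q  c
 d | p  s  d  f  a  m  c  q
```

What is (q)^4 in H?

c

q^1 = q
q^2 = q * q = c
q^3 = c * q = q
q^4 = q * q = c
(Structurally, H here is isomorphic to the quaternion group Q_8.)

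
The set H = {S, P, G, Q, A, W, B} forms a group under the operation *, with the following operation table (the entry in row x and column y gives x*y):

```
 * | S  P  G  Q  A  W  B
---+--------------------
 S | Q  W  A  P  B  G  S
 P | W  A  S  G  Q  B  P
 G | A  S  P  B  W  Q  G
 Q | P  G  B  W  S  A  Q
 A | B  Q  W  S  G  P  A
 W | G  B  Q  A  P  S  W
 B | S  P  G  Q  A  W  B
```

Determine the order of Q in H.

7

The identity element is B (its row matches the header).
Q^1 = Q
Q^2 = Q*Q = W
Q^3 = W*Q = A
Q^4 = A*Q = S
Q^5 = S*Q = P
Q^6 = P*Q = G
Q^7 = G*Q = B
The first power of Q equal to the identity is Q^7, so ord(Q) = 7.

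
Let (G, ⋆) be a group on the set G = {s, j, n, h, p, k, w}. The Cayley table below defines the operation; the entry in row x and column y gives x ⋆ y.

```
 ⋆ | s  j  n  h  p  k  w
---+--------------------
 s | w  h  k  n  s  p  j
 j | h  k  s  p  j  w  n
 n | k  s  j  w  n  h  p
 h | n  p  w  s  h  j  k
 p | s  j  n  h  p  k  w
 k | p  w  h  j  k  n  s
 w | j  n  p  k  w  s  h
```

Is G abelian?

Yes

Check whether the table is symmetric across its main diagonal.
Every entry (row x, col y) equals the entry (row y, col x), so G is abelian.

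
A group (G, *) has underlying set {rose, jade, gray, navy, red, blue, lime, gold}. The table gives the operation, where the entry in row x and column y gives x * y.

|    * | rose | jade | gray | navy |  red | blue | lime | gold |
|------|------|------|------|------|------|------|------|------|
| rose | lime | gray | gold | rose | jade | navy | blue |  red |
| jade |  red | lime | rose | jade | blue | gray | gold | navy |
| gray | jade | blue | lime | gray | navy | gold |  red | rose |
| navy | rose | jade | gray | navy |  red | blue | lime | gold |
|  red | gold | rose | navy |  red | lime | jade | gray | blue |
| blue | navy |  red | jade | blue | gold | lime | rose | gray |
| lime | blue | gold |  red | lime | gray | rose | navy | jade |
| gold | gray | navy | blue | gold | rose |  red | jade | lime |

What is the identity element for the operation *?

navy

The identity e satisfies e * x = x for all x, so its row in the table reproduces the column headers.
Row navy reads: rose, jade, gray, navy, red, blue, lime, gold — exactly the header order. So navy is the identity.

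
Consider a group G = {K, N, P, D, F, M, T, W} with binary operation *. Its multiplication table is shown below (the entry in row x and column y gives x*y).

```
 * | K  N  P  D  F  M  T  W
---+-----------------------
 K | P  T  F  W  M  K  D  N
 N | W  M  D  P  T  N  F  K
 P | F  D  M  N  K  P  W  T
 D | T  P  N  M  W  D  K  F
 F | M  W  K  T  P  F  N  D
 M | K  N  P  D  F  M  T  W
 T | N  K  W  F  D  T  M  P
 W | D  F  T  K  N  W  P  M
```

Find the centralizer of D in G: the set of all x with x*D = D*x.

Compare row D with column D entry by entry.
P*D = N = D*P, so P commutes with D.
T*D = F but D*T = K, so T does not.
Collecting the elements that commute with D: C(D) = {D, M, N, P}.
(Structurally, G here is isomorphic to the dihedral group D_4.)

{D, M, N, P}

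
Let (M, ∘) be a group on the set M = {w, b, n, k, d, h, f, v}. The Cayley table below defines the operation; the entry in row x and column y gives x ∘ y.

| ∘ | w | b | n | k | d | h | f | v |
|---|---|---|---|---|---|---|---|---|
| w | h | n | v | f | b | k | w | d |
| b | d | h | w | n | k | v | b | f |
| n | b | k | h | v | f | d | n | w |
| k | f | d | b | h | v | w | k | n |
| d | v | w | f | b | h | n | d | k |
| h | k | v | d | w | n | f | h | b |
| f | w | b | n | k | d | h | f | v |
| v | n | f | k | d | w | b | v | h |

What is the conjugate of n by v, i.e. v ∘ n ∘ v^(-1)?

d

The identity is f. In row v, the entry f sits in column b, so v^(-1) = b.
v ∘ n = k
k ∘ b = d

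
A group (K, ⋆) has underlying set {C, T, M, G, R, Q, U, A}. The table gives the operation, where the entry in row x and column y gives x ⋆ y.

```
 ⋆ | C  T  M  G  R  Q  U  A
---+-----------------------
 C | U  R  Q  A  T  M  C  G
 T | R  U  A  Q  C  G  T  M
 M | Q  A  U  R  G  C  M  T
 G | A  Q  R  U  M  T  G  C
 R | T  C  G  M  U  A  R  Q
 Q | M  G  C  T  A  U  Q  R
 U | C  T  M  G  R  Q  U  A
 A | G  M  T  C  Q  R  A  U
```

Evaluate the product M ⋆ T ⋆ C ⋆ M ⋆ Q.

A

M ⋆ T = A
A ⋆ C = G
G ⋆ M = R
R ⋆ Q = A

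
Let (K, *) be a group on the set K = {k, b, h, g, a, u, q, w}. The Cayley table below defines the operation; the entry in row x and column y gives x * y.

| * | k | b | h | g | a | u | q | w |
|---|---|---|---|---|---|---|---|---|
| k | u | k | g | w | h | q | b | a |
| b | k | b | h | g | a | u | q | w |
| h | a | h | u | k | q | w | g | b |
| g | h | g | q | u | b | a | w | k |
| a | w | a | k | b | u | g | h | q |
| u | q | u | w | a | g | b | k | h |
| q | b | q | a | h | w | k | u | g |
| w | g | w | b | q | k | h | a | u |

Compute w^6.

u

w^1 = w
w^2 = w * w = u
w^3 = u * w = h
w^4 = h * w = b
w^5 = b * w = w
w^6 = w * w = u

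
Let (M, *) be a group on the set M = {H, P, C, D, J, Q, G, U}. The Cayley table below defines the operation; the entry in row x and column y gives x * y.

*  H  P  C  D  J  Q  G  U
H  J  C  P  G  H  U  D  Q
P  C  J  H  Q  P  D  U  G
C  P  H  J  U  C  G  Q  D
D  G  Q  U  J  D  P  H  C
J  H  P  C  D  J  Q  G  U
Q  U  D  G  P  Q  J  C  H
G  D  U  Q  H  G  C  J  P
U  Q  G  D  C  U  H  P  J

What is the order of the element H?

The identity element is J (its row matches the header).
H^1 = H
H^2 = H * H = J
The first power of H equal to the identity is H^2, so ord(H) = 2.

2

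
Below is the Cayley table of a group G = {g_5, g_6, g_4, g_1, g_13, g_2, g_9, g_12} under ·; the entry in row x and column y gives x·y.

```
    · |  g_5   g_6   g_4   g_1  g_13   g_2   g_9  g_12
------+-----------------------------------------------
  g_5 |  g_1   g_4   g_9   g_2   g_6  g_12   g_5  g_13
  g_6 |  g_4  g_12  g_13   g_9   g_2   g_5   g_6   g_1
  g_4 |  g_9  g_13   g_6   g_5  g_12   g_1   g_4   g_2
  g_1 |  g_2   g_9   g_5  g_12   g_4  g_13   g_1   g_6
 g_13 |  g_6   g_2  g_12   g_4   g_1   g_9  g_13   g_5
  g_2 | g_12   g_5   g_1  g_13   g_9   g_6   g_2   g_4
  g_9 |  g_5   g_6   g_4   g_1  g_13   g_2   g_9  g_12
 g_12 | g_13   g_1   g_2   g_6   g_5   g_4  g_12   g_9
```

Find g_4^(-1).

First locate the identity: row g_9 matches the header, so g_9 is the identity.
Scan row g_4 for g_9: g_4·g_5 = g_9. Hence g_4^(-1) = g_5.
(Structurally, G here is isomorphic to the cyclic group Z_8.)

g_5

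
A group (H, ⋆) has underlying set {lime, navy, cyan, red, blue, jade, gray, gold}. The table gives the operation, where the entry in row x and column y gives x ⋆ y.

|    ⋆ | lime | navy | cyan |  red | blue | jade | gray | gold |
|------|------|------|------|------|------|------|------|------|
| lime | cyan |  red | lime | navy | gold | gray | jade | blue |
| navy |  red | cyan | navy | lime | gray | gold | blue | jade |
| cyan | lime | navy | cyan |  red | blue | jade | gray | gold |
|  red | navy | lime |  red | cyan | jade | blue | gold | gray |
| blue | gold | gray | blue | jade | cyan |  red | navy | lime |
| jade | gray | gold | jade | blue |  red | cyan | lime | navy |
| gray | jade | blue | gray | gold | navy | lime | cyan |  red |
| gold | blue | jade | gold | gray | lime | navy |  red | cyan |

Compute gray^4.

cyan

gray^1 = gray
gray^2 = gray ⋆ gray = cyan
gray^3 = cyan ⋆ gray = gray
gray^4 = gray ⋆ gray = cyan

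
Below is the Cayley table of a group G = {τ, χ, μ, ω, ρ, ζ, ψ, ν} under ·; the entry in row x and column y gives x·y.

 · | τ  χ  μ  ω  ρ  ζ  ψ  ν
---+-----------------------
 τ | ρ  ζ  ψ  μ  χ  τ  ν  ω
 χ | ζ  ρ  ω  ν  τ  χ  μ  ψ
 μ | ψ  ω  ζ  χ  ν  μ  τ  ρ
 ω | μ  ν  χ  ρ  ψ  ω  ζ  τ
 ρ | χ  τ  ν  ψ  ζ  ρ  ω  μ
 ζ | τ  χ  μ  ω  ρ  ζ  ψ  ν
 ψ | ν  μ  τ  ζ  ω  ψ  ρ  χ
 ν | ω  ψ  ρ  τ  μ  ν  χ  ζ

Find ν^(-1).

First locate the identity: row ζ matches the header, so ζ is the identity.
Scan row ν for ζ: ν·ν = ζ. Hence ν^(-1) = ν.

ν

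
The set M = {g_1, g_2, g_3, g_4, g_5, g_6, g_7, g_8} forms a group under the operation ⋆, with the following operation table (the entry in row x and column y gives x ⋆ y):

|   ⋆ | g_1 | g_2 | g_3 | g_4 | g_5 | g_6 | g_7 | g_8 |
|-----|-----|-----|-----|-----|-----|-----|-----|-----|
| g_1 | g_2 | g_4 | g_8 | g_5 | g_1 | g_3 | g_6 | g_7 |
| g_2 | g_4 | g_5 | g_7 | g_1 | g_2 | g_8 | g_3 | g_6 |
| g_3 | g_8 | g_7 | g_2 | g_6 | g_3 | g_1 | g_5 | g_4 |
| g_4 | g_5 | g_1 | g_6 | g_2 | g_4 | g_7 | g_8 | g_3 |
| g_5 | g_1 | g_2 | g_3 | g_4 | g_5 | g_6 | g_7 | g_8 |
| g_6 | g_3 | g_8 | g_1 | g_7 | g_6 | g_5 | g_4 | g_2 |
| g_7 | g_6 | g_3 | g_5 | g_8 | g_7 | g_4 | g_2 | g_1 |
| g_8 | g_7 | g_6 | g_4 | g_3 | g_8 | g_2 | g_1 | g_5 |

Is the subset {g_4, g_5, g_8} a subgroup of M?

No

g_8 ⋆ g_4 = g_3, which is not in {g_4, g_5, g_8}.
The subset is not closed under ⋆, so it is not a subgroup.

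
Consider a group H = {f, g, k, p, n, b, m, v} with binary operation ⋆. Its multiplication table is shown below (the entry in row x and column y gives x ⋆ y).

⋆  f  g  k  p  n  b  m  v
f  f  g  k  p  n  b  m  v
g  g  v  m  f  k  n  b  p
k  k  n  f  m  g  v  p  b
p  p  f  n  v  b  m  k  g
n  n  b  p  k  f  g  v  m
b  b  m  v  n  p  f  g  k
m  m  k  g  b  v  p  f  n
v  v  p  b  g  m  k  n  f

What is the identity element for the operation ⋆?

The identity e satisfies e ⋆ x = x for all x, so its row in the table reproduces the column headers.
Row f reads: f, g, k, p, n, b, m, v — exactly the header order. So f is the identity.

f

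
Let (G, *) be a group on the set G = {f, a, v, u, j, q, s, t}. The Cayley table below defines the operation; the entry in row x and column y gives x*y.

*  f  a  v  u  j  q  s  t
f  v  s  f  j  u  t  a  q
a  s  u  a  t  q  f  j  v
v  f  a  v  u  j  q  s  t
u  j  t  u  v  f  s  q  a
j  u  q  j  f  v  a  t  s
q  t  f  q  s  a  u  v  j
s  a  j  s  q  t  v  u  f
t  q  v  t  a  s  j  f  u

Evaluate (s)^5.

s

s^1 = s
s^2 = s*s = u
s^3 = u*s = q
s^4 = q*s = v
s^5 = v*s = s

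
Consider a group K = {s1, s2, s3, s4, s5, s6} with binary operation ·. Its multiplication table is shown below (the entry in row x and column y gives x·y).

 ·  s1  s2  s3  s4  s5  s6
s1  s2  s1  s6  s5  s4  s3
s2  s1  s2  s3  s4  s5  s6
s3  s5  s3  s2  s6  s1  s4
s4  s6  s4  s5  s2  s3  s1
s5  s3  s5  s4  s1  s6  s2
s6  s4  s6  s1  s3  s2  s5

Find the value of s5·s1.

Read row s5, column s1: s5·s1 = s3.
(Structurally, K here is isomorphic to the symmetric group S_3.)

s3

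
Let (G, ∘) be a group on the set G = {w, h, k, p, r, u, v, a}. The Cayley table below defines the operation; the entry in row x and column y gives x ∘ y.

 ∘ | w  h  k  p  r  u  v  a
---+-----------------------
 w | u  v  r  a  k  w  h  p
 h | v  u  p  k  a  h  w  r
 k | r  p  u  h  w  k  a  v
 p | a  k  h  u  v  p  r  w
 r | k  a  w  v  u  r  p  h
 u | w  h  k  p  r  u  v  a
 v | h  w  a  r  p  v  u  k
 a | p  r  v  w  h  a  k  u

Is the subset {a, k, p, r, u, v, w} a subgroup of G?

No

k ∘ p = h, which is not in {a, k, p, r, u, v, w}.
The subset is not closed under ∘, so it is not a subgroup.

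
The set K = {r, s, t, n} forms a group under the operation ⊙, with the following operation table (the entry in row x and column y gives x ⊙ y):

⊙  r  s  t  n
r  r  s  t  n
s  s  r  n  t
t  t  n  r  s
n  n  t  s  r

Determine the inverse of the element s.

First locate the identity: row r matches the header, so r is the identity.
Scan row s for r: s ⊙ s = r. Hence s^(-1) = s.

s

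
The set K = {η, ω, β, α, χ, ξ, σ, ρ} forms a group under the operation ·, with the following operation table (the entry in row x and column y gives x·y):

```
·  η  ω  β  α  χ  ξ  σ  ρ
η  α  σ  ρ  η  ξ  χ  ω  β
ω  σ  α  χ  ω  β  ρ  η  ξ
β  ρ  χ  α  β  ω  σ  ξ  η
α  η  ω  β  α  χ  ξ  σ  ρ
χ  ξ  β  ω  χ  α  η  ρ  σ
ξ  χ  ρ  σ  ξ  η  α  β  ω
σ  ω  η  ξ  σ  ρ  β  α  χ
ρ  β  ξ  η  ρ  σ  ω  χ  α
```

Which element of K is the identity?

The identity e satisfies e·x = x for all x, so its row in the table reproduces the column headers.
Row α reads: η, ω, β, α, χ, ξ, σ, ρ — exactly the header order. So α is the identity.
(Structurally, K here is isomorphic to the elementary abelian group (Z_2)^3.)

α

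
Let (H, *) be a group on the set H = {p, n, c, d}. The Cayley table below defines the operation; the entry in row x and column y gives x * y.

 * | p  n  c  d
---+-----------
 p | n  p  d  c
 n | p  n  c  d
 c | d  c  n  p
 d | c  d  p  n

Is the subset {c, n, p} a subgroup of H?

No

p * c = d, which is not in {c, n, p}.
The subset is not closed under *, so it is not a subgroup.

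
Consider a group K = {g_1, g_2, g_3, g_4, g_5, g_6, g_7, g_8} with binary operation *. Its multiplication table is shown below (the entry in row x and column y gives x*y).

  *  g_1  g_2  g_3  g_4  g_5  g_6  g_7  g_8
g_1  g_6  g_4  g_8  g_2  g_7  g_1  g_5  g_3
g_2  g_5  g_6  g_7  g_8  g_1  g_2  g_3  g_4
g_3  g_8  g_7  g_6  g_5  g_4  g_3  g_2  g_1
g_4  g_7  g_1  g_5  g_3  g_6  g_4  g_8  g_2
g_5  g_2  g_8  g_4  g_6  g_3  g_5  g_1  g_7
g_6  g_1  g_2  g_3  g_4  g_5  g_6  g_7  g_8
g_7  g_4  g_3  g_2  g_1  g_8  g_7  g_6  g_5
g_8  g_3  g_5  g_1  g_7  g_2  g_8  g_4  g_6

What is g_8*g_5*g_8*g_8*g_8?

g_4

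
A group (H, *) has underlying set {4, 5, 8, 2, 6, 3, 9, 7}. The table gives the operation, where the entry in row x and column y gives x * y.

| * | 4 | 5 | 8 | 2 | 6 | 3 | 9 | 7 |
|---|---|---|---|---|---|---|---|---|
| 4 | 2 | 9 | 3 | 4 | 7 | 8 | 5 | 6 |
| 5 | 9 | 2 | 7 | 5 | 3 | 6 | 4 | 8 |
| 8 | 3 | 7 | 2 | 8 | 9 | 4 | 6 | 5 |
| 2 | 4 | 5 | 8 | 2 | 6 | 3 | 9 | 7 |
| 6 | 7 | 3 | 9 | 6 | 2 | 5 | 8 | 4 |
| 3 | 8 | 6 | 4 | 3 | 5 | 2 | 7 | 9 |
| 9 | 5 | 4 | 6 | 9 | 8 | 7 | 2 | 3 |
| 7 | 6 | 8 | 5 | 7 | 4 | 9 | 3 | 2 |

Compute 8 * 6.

Read row 8, column 6: 8 * 6 = 9.

9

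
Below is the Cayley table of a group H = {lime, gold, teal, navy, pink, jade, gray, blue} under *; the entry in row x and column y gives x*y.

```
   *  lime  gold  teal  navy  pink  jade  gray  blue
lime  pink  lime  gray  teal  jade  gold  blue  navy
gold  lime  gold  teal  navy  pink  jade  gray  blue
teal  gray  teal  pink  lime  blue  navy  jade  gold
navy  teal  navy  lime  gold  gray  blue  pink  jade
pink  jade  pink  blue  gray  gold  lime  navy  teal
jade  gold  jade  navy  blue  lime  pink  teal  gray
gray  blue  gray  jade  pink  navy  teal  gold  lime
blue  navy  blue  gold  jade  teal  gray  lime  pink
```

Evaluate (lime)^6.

pink

lime^1 = lime
lime^2 = lime*lime = pink
lime^3 = pink*lime = jade
lime^4 = jade*lime = gold
lime^5 = gold*lime = lime
lime^6 = lime*lime = pink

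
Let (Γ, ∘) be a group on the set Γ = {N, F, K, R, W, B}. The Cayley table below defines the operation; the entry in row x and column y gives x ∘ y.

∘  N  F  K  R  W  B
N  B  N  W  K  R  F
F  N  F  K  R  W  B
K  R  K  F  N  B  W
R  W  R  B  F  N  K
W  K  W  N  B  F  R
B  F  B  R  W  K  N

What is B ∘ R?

W

Read row B, column R: B ∘ R = W.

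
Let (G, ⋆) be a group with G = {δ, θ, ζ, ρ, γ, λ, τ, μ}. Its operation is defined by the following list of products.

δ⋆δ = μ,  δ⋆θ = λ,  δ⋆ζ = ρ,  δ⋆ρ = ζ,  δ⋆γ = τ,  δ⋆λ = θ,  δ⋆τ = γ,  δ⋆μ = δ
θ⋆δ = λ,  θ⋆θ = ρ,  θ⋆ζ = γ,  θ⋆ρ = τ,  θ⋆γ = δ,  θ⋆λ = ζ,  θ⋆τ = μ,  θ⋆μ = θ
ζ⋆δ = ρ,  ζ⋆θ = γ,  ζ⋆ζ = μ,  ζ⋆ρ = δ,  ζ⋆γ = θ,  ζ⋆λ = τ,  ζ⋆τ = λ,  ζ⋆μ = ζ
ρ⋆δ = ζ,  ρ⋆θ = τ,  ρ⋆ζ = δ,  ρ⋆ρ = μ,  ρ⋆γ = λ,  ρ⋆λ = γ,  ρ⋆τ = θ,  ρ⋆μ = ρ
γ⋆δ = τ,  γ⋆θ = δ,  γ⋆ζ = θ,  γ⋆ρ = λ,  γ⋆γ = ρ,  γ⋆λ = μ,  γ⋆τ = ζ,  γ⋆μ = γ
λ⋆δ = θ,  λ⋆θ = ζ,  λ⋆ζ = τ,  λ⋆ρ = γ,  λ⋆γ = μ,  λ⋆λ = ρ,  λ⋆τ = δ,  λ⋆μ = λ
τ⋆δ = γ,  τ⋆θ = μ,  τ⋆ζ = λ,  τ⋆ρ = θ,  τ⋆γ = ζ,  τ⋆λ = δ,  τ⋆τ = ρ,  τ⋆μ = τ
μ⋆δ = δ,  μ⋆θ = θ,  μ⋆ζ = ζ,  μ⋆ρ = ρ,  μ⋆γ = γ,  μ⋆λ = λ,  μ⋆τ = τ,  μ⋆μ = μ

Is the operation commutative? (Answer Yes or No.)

Yes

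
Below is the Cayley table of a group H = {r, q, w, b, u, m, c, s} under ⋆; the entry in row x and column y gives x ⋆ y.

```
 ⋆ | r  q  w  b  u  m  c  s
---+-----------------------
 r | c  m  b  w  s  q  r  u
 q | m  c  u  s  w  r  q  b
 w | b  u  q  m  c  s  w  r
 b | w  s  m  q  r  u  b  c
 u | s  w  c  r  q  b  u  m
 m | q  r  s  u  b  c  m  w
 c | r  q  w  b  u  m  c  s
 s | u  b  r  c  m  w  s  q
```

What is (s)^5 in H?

s

s^1 = s
s^2 = s ⋆ s = q
s^3 = q ⋆ s = b
s^4 = b ⋆ s = c
s^5 = c ⋆ s = s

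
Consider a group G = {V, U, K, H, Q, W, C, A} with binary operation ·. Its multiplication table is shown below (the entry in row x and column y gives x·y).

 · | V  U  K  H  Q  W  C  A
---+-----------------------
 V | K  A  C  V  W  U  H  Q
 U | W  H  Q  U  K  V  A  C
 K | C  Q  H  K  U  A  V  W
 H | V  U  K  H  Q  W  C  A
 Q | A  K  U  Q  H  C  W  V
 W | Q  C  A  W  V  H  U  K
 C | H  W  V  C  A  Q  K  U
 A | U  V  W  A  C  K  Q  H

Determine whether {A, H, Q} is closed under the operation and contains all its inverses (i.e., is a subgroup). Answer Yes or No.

No

Q·A = V, which is not in {A, H, Q}.
The subset is not closed under ·, so it is not a subgroup.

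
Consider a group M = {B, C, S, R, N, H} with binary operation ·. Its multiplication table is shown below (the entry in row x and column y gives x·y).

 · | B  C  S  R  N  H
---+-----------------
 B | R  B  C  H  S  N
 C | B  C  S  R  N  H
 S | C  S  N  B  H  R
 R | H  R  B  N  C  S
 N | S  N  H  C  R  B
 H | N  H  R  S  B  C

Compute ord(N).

The identity element is C (its row matches the header).
N^1 = N
N^2 = N·N = R
N^3 = R·N = C
The first power of N equal to the identity is N^3, so ord(N) = 3.

3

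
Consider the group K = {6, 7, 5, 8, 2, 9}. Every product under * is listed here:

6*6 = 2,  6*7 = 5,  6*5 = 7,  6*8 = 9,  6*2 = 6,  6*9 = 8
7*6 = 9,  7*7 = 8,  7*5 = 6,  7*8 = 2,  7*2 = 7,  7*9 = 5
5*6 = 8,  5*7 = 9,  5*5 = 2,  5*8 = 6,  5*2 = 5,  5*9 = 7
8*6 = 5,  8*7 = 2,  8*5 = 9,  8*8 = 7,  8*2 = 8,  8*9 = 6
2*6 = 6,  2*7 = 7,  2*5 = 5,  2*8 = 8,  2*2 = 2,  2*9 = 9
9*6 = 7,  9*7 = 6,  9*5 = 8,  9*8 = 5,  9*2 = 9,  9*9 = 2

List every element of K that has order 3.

{7, 8}

Identity is 2. Compute the order of each non-identity element by repeated multiplication:
  6: 6 → 2  (order 2)
  7: 7 → 8 → 2  (order 3)
  5: 5 → 2  (order 2)
  8: 8 → 7 → 2  (order 3)
  9: 9 → 2  (order 2)
Elements of order 3: {7, 8}.
(Structurally, K here is isomorphic to the symmetric group S_3.)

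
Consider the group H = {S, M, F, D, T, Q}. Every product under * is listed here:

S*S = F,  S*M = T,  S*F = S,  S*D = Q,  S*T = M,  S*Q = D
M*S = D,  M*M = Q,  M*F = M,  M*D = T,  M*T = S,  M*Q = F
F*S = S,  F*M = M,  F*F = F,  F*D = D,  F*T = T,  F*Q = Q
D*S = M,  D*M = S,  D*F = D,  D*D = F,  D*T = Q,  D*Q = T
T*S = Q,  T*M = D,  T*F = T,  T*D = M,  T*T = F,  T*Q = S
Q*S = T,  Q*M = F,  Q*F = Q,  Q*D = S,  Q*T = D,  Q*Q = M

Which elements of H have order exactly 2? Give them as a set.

Identity is F. Compute the order of each non-identity element by repeated multiplication:
  S: S → F  (order 2)
  M: M → Q → F  (order 3)
  D: D → F  (order 2)
  T: T → F  (order 2)
  Q: Q → M → F  (order 3)
Elements of order 2: {D, S, T}.

{D, S, T}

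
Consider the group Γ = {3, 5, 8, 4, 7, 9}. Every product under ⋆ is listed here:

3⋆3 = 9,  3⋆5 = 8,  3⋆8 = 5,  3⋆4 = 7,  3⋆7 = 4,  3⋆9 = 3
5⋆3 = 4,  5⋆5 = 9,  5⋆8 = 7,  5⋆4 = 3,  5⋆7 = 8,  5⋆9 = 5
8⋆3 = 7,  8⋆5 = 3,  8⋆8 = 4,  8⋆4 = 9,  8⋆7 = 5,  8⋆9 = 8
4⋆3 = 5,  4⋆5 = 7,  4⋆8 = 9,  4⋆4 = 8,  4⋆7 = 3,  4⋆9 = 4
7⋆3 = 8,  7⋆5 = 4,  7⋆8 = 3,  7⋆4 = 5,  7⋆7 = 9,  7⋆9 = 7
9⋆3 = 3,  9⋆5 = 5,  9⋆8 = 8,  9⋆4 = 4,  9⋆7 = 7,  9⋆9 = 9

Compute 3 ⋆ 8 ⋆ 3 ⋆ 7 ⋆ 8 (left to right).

5

3 ⋆ 8 = 5
5 ⋆ 3 = 4
4 ⋆ 7 = 3
3 ⋆ 8 = 5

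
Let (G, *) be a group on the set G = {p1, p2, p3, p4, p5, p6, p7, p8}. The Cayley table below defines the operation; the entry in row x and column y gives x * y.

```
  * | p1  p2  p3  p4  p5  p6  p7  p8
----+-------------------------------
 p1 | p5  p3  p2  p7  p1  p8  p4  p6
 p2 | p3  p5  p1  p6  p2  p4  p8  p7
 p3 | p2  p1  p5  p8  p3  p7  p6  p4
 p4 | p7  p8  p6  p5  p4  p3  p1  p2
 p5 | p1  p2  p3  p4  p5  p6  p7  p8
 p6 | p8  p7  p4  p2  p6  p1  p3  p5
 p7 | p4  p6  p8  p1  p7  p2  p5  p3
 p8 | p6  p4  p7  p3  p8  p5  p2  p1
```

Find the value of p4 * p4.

p5

Read row p4, column p4: p4 * p4 = p5.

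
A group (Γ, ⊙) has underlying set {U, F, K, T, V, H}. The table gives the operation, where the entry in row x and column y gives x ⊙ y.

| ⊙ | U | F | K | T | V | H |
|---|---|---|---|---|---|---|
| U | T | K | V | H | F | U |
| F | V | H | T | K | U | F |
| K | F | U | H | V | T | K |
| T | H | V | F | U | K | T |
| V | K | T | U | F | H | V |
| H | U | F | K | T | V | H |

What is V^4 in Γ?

V^1 = V
V^2 = V ⊙ V = H
V^3 = H ⊙ V = V
V^4 = V ⊙ V = H

H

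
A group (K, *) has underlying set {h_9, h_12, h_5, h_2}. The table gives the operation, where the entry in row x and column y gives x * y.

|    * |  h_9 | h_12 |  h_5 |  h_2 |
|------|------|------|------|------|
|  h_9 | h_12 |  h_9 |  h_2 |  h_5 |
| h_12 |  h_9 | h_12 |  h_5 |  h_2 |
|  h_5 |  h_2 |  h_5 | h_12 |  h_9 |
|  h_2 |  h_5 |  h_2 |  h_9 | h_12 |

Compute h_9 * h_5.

h_2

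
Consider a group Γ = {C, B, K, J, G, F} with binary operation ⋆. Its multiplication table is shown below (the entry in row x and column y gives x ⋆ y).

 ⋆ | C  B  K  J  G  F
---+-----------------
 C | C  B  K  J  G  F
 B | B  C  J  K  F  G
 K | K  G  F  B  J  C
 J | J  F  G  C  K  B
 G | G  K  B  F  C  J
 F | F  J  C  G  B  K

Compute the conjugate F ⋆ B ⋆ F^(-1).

G

The identity is C. In row F, the entry C sits in column K, so F^(-1) = K.
F ⋆ B = J
J ⋆ K = G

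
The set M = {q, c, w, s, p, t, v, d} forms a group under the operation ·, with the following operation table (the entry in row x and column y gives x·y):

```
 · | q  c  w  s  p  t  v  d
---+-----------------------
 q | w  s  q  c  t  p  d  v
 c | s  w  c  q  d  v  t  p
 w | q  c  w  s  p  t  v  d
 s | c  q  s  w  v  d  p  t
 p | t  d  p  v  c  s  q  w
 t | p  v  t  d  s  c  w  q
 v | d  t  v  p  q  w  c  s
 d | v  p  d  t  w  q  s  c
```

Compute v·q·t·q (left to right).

w

v·q = d
d·t = q
q·q = w
(Structurally, M here is isomorphic to Z_2 x Z_4.)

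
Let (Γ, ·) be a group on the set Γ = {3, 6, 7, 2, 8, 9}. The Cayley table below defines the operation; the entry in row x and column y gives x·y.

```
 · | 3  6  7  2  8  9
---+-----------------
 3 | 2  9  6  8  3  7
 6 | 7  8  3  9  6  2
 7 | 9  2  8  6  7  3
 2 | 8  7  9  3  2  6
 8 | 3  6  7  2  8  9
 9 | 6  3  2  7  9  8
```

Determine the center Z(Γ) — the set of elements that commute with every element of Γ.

{8}

An element z is central iff its row equals its column in the table.
For 7: 7·2 = 6 ≠ 9 = 2·7, so 7 ∉ Z.
Checking each element this way leaves Z(Γ) = {8}.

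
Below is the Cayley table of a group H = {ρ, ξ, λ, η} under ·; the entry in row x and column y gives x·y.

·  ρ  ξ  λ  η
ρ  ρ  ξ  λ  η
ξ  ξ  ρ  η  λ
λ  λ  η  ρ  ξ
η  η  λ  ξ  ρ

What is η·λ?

ξ

Read row η, column λ: η·λ = ξ.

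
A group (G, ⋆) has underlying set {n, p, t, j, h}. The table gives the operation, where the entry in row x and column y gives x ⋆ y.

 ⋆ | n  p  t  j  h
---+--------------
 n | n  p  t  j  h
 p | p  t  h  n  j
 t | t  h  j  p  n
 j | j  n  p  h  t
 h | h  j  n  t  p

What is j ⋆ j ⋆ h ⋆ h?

j ⋆ j = h
h ⋆ h = p
p ⋆ h = j

j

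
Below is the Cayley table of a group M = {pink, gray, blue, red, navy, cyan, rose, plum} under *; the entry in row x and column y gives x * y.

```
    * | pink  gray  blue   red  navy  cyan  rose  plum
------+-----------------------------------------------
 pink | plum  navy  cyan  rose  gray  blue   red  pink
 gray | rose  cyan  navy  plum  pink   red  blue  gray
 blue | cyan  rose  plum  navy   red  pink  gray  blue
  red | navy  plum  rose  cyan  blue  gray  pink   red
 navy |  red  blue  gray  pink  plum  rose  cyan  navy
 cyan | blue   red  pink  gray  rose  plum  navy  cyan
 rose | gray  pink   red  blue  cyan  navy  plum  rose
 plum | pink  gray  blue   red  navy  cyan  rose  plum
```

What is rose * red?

blue

Read row rose, column red: rose * red = blue.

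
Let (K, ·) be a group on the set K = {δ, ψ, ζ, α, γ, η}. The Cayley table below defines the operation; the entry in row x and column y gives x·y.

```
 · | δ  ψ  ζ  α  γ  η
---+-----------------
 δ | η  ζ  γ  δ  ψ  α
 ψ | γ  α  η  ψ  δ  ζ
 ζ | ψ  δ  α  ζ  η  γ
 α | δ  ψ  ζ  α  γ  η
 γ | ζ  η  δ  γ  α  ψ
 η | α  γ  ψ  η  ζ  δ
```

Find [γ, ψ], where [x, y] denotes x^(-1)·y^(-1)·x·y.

δ

Identity is α; from the table γ^(-1) = γ and ψ^(-1) = ψ.
γ·ψ = η
η·γ = ζ
ζ·ψ = δ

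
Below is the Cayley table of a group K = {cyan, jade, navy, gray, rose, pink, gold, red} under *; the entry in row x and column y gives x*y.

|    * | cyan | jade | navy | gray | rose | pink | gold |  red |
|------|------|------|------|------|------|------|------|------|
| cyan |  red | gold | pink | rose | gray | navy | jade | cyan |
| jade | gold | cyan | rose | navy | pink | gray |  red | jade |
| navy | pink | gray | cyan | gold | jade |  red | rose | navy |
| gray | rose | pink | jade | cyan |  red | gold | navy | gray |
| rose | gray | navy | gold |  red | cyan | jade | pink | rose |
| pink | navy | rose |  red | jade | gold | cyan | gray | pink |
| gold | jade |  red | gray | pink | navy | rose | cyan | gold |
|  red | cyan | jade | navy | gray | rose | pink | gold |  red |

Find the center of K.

An element z is central iff its row equals its column in the table.
For pink: pink*jade = rose ≠ gray = jade*pink, so pink ∉ Z.
Checking each element this way leaves Z(K) = {cyan, red}.
(Structurally, K here is isomorphic to the quaternion group Q_8.)

{cyan, red}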